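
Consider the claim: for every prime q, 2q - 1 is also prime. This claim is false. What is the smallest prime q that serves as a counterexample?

Check each prime q in order until 2q - 1 is not prime.
For q = 2, 3 the conclusion holds.
q = 5: 2q - 1 = 9 = 3 × 3, not prime.

q = 5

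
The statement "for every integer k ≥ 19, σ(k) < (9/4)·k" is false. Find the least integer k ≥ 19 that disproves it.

k = 24

Check each integer k ≥ 19 in order until the claim fails.
For k = 19, 20, 21, 22, 23 the conclusion holds.
k = 24: σ(24) = 60; 60 ≥ 54.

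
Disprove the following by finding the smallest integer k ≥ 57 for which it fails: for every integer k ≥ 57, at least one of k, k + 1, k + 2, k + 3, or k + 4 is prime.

k = 62

We need the least integer k ≥ 57 for which k, k + 1, k + 2, k + 3, k + 4 are all composite.
The first 5 eligible values, up to k = 61, all satisfy the conclusion.
k = 62: 62 = 2 × 31; 63 = 3 × 21; 64 = 2 × 32; 65 = 5 × 13; 66 = 2 × 33 — all composite.
Hence k = 62 is a counterexample.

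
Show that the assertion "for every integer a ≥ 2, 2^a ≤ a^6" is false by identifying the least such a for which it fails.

a = 30

The first 28 eligible values, up to a = 29, all satisfy the conclusion.
a = 30: 2^a = 1073741824 and a^6 = 729000000, so 1073741824 > 729000000.
Hence a = 30 is a counterexample.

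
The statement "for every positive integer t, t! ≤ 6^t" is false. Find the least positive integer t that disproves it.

t = 14

We need the least positive integer t for which t! > 6^t.
For t = 1, 2, 3, 4, …, 11, 12, 13 the conclusion holds.
t = 14: t! = 87178291200 and 6^t = 78364164096, so 87178291200 > 78364164096.
Hence t = 14 is a counterexample.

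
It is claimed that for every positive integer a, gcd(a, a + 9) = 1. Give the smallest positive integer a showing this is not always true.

For a = 1, 2 the conclusion holds.
a = 3: gcd(3, 12) = 3.

a = 3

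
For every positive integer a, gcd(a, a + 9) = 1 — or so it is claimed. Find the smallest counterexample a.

a = 3

We need the least positive integer a for which gcd(a, a + 9) > 1.
For a = 1, 2 the conclusion holds.
a = 3: gcd(3, 12) = 3.
Hence a = 3 is a counterexample.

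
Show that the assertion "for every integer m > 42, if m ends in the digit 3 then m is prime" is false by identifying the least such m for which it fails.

m = 43: 43 ends in 3 and is prime.
m = 53: 53 ends in 3 and is prime.
m = 63: 63 ends in 3; 63 = 3 × 21, composite.

m = 63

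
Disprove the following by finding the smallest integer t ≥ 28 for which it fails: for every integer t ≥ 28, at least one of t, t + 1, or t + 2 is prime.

We need the least integer t ≥ 28 for which t, t + 1, t + 2 are all composite.
t = 28: 29 is prime.
t = 29: 29 is prime.
t = 30: 31 is prime.
t = 31: 31 is prime.
t = 32: 32 = 2 × 16; 33 = 3 × 11; 34 = 2 × 17 — all composite.
Hence t = 32 is a counterexample.

t = 32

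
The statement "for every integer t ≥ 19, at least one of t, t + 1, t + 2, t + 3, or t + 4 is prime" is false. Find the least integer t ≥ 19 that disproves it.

t = 24

Check each integer t ≥ 19 in order until t, t + 1, t + 2, t + 3, t + 4 are all composite.
For t = 19, 20, 21, 22, 23 the conclusion holds.
t = 24: 24 = 2 × 12; 25 = 5 × 5; 26 = 2 × 13; 27 = 3 × 9; 28 = 2 × 14 — all composite.
So t = 24 is the smallest counterexample.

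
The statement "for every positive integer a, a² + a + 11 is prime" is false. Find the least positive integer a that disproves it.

Check each positive integer a in order until a² + a + 11 is not prime.
For a = 1, 2, 3, 4, 5, 6, 7, 8, 9 the conclusion holds.
a = 10: a² + a + 11 = 121 = 11 × 11, composite.

a = 10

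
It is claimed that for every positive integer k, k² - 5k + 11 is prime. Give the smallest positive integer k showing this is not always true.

k = 7

We need the least positive integer k for which k² - 5k + 11 is not prime.
k = 1: k² - 5k + 11 = 7, prime.
k = 2: k² - 5k + 11 = 5, prime.
k = 3: k² - 5k + 11 = 5, prime.
k = 4: k² - 5k + 11 = 7, prime.
k = 5: k² - 5k + 11 = 11, prime.
k = 6: k² - 5k + 11 = 17, prime.
k = 7: k² - 5k + 11 = 25 = 5 × 5, composite.
Thus k = 7 disproves the claim, and no smaller k works.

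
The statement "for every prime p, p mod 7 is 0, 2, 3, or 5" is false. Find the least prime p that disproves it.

We need the least prime p for which the claim fails.
For p = 2, 3, 5, 7 the conclusion holds.
p = 11: 11 mod 7 = 4 — not in {0, 2, 3, 5}.
Thus p = 11 disproves the claim, and no smaller p works.

p = 11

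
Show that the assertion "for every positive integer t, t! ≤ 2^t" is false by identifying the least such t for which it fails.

We need the least positive integer t for which t! > 2^t.
For t = 1, 2, 3 the conclusion holds.
t = 4: t! = 24 and 2^t = 16, so 24 > 16.
So t = 4 is the smallest counterexample.

t = 4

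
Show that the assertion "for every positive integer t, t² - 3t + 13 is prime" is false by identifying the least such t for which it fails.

For t = 1, 2, 3, 4, …, 9, 10, 11 the conclusion holds.
t = 12: t² - 3t + 13 = 121 = 11 × 11, composite.
Thus t = 12 disproves the claim, and no smaller t works.

t = 12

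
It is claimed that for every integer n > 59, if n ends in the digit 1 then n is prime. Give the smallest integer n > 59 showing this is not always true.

n = 81

Check each integer n > 59 in order until n ends in the digit 1 but n is not prime.
For n = 61, 71 the conclusion holds.
n = 81: 81 ends in 1; 81 = 3 × 27, composite.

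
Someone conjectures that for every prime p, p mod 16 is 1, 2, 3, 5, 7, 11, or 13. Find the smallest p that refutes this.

p = 31

For p = 2, 3, 5, 7, 11, 13, 17, 19, 23, 29 the conclusion holds.
p = 31: 31 mod 16 = 15 — not in {1, 2, 3, 5, 7, 11, 13}.
Thus p = 31 disproves the claim, and no smaller p works.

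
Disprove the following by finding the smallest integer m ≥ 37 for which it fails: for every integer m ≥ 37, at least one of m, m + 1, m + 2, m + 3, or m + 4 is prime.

We need the least integer m ≥ 37 for which m, m + 1, m + 2, m + 3, m + 4 are all composite.
For m = 37, 38, 39, 40, …, 45, 46, 47 the conclusion holds.
m = 48: 48 = 2 × 24; 49 = 7 × 7; 50 = 2 × 25; 51 = 3 × 17; 52 = 2 × 26 — all composite.
Hence m = 48 is a counterexample.

m = 48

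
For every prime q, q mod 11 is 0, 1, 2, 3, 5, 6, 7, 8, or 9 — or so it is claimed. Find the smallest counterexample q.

Check each prime q in order until the claim fails.
For q = 2, 3, 5, 7, …, 23, 29, 31 the conclusion holds.
q = 37: 37 mod 11 = 4 — not in {0, 1, 2, 3, 5, 6, 7, 8, 9}.

q = 37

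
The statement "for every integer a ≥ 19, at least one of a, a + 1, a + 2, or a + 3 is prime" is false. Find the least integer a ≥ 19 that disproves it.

a = 24

A counterexample is any integer a ≥ 19 such that a, a + 1, a + 2, a + 3 are all composite; we check each in order.
a = 19: 19 is prime.
a = 20: 23 is prime.
a = 21: 23 is prime.
a = 22: 23 is prime.
a = 23: 23 is prime.
a = 24: 24 = 2 × 12; 25 = 5 × 5; 26 = 2 × 13; 27 = 3 × 9 — all composite.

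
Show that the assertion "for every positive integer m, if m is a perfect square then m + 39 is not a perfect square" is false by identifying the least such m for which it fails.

A counterexample is any positive integer m such that m is a perfect square but m + 39 is a perfect square; we check each in order.
m = 1: 1 + 39 = 40, not a perfect square.
m = 4: 4 + 39 = 43, not a perfect square.
m = 9: 9 + 39 = 48, not a perfect square.
m = 16: 16 + 39 = 55, not a perfect square.
m = 25: 25 = 5² and 25 + 39 = 64 = 8².
So m = 25 is the smallest counterexample.

m = 25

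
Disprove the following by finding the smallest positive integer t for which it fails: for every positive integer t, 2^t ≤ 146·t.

The first 10 eligible values, up to t = 10, all satisfy the conclusion.
t = 11: 2^t = 2048 and 146·t = 1606, so 2048 > 1606.

t = 11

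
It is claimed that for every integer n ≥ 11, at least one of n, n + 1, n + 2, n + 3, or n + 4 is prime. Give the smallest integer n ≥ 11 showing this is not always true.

Check each integer n ≥ 11 in order until n, n + 1, n + 2, n + 3, n + 4 are all composite.
The first 13 eligible values, up to n = 23, all satisfy the conclusion.
n = 24: 24 = 2 × 12; 25 = 5 × 5; 26 = 2 × 13; 27 = 3 × 9; 28 = 2 × 14 — all composite.
Thus n = 24 disproves the claim, and no smaller n works.

n = 24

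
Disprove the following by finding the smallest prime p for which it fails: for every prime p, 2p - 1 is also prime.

p = 5

Check each prime p in order until 2p - 1 is not prime.
p = 2: 2p - 1 = 3, prime.
p = 3: 2p - 1 = 5, prime.
p = 5: 2p - 1 = 9 = 3 × 3, not prime.
So p = 5 is the smallest counterexample.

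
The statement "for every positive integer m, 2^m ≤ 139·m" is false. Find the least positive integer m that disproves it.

Check each positive integer m in order until 2^m > 139·m.
For m = 1, 2, 3, 4, 5, 6, 7, 8, 9, 10 the conclusion holds.
m = 11: 2^m = 2048 and 139·m = 1529, so 2048 > 1529.

m = 11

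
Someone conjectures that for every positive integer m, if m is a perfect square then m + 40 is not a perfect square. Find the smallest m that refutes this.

m = 9

A counterexample is any positive integer m such that m is a perfect square but m + 40 is a perfect square; we check each in order.
For m = 1, 4 the conclusion holds.
m = 9: 9 = 3² and 9 + 40 = 49 = 7².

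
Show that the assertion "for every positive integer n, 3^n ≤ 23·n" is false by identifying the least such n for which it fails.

n = 5

The first 4 eligible values, up to n = 4, all satisfy the conclusion.
n = 5: 3^n = 243 and 23·n = 115, so 243 > 115.
Thus n = 5 disproves the claim, and no smaller n works.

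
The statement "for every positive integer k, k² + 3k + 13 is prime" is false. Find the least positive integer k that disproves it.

Check each positive integer k in order until k² + 3k + 13 is not prime.
k = 1: k² + 3k + 13 = 17, prime.
k = 2: k² + 3k + 13 = 23, prime.
k = 3: k² + 3k + 13 = 31, prime.
k = 4: k² + 3k + 13 = 41, prime.
k = 5: k² + 3k + 13 = 53, prime.
k = 6: k² + 3k + 13 = 67, prime.
k = 7: k² + 3k + 13 = 83, prime.
k = 8: k² + 3k + 13 = 101, prime.
k = 9: k² + 3k + 13 = 121 = 11 × 11, composite.
Thus k = 9 disproves the claim, and no smaller k works.

k = 9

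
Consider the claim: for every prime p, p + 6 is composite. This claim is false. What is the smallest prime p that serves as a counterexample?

p = 5

We need the least prime p for which p + 6 is prime.
For p = 2, 3 the conclusion holds.
p = 5: p + 6 = 11, prime — not composite.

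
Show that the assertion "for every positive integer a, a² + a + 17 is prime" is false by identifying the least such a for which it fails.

A counterexample is any positive integer a such that a² + a + 17 is not prime; we check each in order.
For a = 1, 2, 3, 4, …, 13, 14, 15 the conclusion holds.
a = 16: a² + a + 17 = 289 = 17 × 17, composite.
So a = 16 is the smallest counterexample.

a = 16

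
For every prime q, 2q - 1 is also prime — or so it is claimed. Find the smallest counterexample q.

q = 5

Check each prime q in order until 2q - 1 is not prime.
q = 2: 2q - 1 = 3, prime.
q = 3: 2q - 1 = 5, prime.
q = 5: 2q - 1 = 9 = 3 × 3, not prime.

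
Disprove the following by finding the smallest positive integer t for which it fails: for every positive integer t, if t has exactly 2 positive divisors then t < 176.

Check each positive integer t in order until t has exactly 2 positive divisors but the claim fails.
The first 40 eligible values, up to t = 173, all satisfy the conclusion.
t = 179: τ(179) = 2; 179 ≥ 176.
So t = 179 is the smallest counterexample.

t = 179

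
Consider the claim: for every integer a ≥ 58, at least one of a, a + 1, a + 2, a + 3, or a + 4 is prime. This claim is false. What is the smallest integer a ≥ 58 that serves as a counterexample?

a = 62

A counterexample is any integer a ≥ 58 such that a, a + 1, a + 2, a + 3, a + 4 are all composite; we check each in order.
a = 58: 59 is prime.
a = 59: 59 is prime.
a = 60: 61 is prime.
a = 61: 61 is prime.
a = 62: 62 = 2 × 31; 63 = 3 × 21; 64 = 2 × 32; 65 = 5 × 13; 66 = 2 × 33 — all composite.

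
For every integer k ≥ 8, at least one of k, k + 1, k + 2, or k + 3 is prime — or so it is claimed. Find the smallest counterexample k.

Check each integer k ≥ 8 in order until k, k + 1, k + 2, k + 3 are all composite.
For k = 8, 9, 10, 11, …, 21, 22, 23 the conclusion holds.
k = 24: 24 = 2 × 12; 25 = 5 × 5; 26 = 2 × 13; 27 = 3 × 9 — all composite.
Thus k = 24 disproves the claim, and no smaller k works.

k = 24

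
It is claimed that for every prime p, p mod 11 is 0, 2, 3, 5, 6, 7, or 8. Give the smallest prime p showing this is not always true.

p = 23

For p = 2, 3, 5, 7, 11, 13, 17, 19 the conclusion holds.
p = 23: 23 mod 11 = 1 — not in {0, 2, 3, 5, 6, 7, 8}.
Hence p = 23 is a counterexample.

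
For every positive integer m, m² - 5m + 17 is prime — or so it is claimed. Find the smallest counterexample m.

m = 13

Check each positive integer m in order until m² - 5m + 17 is not prime.
The first 12 eligible values, up to m = 12, all satisfy the conclusion.
m = 13: m² - 5m + 17 = 121 = 11 × 11, composite.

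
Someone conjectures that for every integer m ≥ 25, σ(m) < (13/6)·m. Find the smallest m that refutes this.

A counterexample is any integer m ≥ 25 such that the claim fails; we check each in order.
The first 5 eligible values, up to m = 29, all satisfy the conclusion.
m = 30: σ(30) = 72; 72 ≥ 65.

m = 30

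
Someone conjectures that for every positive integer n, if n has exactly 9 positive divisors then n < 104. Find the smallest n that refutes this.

We need the least positive integer n for which n has exactly 9 positive divisors but the claim fails.
For n = 36, 100 the conclusion holds.
n = 196: τ(196) = 9; 196 ≥ 104.

n = 196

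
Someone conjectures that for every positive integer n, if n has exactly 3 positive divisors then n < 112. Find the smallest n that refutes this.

We need the least positive integer n for which n has exactly 3 positive divisors but the claim fails.
The first 4 eligible values, up to n = 49, all satisfy the conclusion.
n = 121: τ(121) = 3; 121 ≥ 112.
Thus n = 121 disproves the claim, and no smaller n works.

n = 121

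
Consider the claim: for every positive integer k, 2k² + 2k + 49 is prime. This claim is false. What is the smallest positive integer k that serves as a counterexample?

Check each positive integer k in order until 2k² + 2k + 49 is not prime.
k = 1: 2k² + 2k + 49 = 53, prime.
k = 2: 2k² + 2k + 49 = 61, prime.
k = 3: 2k² + 2k + 49 = 73, prime.
k = 4: 2k² + 2k + 49 = 89, prime.
k = 5: 2k² + 2k + 49 = 109, prime.
k = 6: 2k² + 2k + 49 = 133 = 7 × 19, composite.
So k = 6 is the smallest counterexample.

k = 6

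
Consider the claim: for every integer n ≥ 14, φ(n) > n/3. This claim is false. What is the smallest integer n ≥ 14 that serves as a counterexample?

Check each integer n ≥ 14 in order until the claim fails.
n = 14: φ(14) = 6 and 14/3 = 14/3, so φ(14) > 14/3.
n = 15: φ(15) = 8 and 15/3 = 5, so φ(15) > 15/3.
n = 16: φ(16) = 8 and 16/3 = 16/3, so φ(16) > 16/3.
n = 17: φ(17) = 16 and 17/3 = 17/3, so φ(17) > 17/3.
n = 18: φ(18) = 6 and 18/3 = 6, so φ(18) ≤ 18/3.

n = 18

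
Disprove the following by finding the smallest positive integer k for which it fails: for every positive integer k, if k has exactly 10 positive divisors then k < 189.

k = 208

The first 5 eligible values, up to k = 176, all satisfy the conclusion.
k = 208: τ(208) = 10; 208 ≥ 189.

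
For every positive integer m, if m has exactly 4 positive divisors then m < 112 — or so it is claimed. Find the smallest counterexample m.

A counterexample is any positive integer m such that m has exactly 4 positive divisors but the claim fails; we check each in order.
For m = 6, 8, 10, 14, …, 95, 106, 111 the conclusion holds.
m = 115: τ(115) = 4; 115 ≥ 112.
So m = 115 is the smallest counterexample.

m = 115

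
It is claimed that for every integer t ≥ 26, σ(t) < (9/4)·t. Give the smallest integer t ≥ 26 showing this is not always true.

We need the least integer t ≥ 26 for which the claim fails.
For t = 26, 27, 28, 29 the conclusion holds.
t = 30: σ(30) = 72; 72 ≥ 135/2.
Hence t = 30 is a counterexample.

t = 30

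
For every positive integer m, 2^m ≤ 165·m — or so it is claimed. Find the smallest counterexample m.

m = 11

We need the least positive integer m for which 2^m > 165·m.
For m = 1, 2, 3, 4, 5, 6, 7, 8, 9, 10 the conclusion holds.
m = 11: 2^m = 2048 and 165·m = 1815, so 2048 > 1815.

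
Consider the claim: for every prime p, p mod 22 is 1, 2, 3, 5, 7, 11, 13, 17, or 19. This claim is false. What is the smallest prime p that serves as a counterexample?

Check each prime p in order until the claim fails.
For p = 2, 3, 5, 7, 11, 13, 17, 19, 23, 29 the conclusion holds.
p = 31: 31 mod 22 = 9 — not in {1, 2, 3, 5, 7, 11, 13, 17, 19}.

p = 31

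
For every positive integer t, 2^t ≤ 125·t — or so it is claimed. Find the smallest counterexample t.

t = 11

A counterexample is any positive integer t such that 2^t > 125·t; we check each in order.
For t = 1, 2, 3, 4, 5, 6, 7, 8, 9, 10 the conclusion holds.
t = 11: 2^t = 2048 and 125·t = 1375, so 2048 > 1375.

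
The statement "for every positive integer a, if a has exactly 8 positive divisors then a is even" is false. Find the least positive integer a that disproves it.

A counterexample is any positive integer a such that a has exactly 8 positive divisors but a is odd; we check each in order.
For a = 24, 30, 40, 42, …, 88, 102, 104 the conclusion holds.
a = 105: divisors of 105: 1, 3, 5, 7, 15, 21, 35, 105; 105 is odd.
Hence a = 105 is a counterexample.

a = 105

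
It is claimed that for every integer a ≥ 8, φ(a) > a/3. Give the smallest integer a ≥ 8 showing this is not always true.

a = 12

Check each integer a ≥ 8 in order until the claim fails.
a = 8: φ(8) = 4 and 8/3 = 8/3, so φ(8) > 8/3.
a = 9: φ(9) = 6 and 9/3 = 3, so φ(9) > 9/3.
a = 10: φ(10) = 4 and 10/3 = 10/3, so φ(10) > 10/3.
a = 11: φ(11) = 10 and 11/3 = 11/3, so φ(11) > 11/3.
a = 12: φ(12) = 4 and 12/3 = 4, so φ(12) ≤ 12/3.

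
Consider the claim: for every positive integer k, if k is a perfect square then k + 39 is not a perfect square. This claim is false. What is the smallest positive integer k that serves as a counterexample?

k = 25

k = 1: 1 + 39 = 40, not a perfect square.
k = 4: 4 + 39 = 43, not a perfect square.
k = 9: 9 + 39 = 48, not a perfect square.
k = 16: 16 + 39 = 55, not a perfect square.
k = 25: 25 = 5² and 25 + 39 = 64 = 8².
Hence k = 25 is a counterexample.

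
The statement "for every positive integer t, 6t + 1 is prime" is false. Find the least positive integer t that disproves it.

Check each positive integer t in order until 6t + 1 is not prime.
t = 1: 6t + 1 = 7, prime.
t = 2: 6t + 1 = 13, prime.
t = 3: 6t + 1 = 19, prime.
t = 4: 6t + 1 = 25 = 5 × 5, composite.
So t = 4 is the smallest counterexample.

t = 4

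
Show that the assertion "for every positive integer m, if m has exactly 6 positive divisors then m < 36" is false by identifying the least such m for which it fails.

m = 44

m = 12: τ(12) = 6; 12 < 36.
m = 18: τ(18) = 6; 18 < 36.
m = 20: τ(20) = 6; 20 < 36.
m = 28: τ(28) = 6; 28 < 36.
m = 32: τ(32) = 6; 32 < 36.
m = 44: τ(44) = 6; 44 ≥ 36.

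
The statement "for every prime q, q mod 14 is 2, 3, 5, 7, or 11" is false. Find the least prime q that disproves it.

q = 13

q = 2: 2 mod 14 = 2.
q = 3: 3 mod 14 = 3.
q = 5: 5 mod 14 = 5.
q = 7: 7 mod 14 = 7.
q = 11: 11 mod 14 = 11.
q = 13: 13 mod 14 = 13 — not in {2, 3, 5, 7, 11}.
Hence q = 13 is a counterexample.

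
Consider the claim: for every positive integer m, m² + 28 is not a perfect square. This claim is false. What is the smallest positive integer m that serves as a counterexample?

We need the least positive integer m for which m² + 28 is a perfect square.
The first 5 eligible values, up to m = 5, all satisfy the conclusion.
m = 6: 6² + 28 = 64 = 8², a perfect square.
Hence m = 6 is a counterexample.

m = 6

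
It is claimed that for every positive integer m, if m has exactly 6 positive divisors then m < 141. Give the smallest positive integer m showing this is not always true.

m = 147

We need the least positive integer m for which m has exactly 6 positive divisors but the claim fails.
For m = 12, 18, 20, 28, …, 116, 117, 124 the conclusion holds.
m = 147: τ(147) = 6; 147 ≥ 141.
So m = 147 is the smallest counterexample.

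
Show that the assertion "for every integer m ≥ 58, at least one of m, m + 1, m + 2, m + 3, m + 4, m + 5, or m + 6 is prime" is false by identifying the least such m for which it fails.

m = 90

We need the least integer m ≥ 58 for which m, m + 1, m + 2, m + 3, m + 4, m + 5, m + 6 are all composite.
The first 32 eligible values, up to m = 89, all satisfy the conclusion.
m = 90: 90 = 2 × 45; 91 = 7 × 13; 92 = 2 × 46; 93 = 3 × 31; 94 = 2 × 47; 95 = 5 × 19; 96 = 2 × 48 — all composite.
Thus m = 90 disproves the claim, and no smaller m works.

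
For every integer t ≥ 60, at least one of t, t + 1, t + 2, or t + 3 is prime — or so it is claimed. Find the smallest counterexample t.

t = 62

We need the least integer t ≥ 60 for which t, t + 1, t + 2, t + 3 are all composite.
t = 60: 61 is prime.
t = 61: 61 is prime.
t = 62: 62 = 2 × 31; 63 = 3 × 21; 64 = 2 × 32; 65 = 5 × 13 — all composite.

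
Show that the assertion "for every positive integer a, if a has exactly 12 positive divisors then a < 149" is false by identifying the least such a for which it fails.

a = 150

We need the least positive integer a for which a has exactly 12 positive divisors but the claim fails.
The first 9 eligible values, up to a = 140, all satisfy the conclusion.
a = 150: τ(150) = 12; 150 ≥ 149.
Hence a = 150 is a counterexample.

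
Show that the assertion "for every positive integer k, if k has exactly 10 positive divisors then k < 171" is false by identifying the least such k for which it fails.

We need the least positive integer k for which k has exactly 10 positive divisors but the claim fails.
k = 48: τ(48) = 10; 48 < 171.
k = 80: τ(80) = 10; 80 < 171.
k = 112: τ(112) = 10; 112 < 171.
k = 162: τ(162) = 10; 162 < 171.
k = 176: τ(176) = 10; 176 ≥ 171.
Thus k = 176 disproves the claim, and no smaller k works.

k = 176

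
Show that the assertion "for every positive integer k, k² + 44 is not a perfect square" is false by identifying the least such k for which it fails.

k = 10

A counterexample is any positive integer k such that k² + 44 is a perfect square; we check each in order.
The first 9 eligible values, up to k = 9, all satisfy the conclusion.
k = 10: 10² + 44 = 144 = 12², a perfect square.
Hence k = 10 is a counterexample.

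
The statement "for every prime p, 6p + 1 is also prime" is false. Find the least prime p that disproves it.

A counterexample is any prime p such that 6p + 1 is not prime; we check each in order.
For p = 2, 3, 5, 7, 11, 13, 17 the conclusion holds.
p = 19: 6p + 1 = 115 = 5 × 23, not prime.
So p = 19 is the smallest counterexample.

p = 19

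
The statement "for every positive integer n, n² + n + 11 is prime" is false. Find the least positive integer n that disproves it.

n = 10

Check each positive integer n in order until n² + n + 11 is not prime.
For n = 1, 2, 3, 4, 5, 6, 7, 8, 9 the conclusion holds.
n = 10: n² + n + 11 = 121 = 11 × 11, composite.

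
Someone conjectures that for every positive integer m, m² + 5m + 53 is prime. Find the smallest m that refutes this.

m = 1: m² + 5m + 53 = 59, prime.
m = 2: m² + 5m + 53 = 67, prime.
m = 3: m² + 5m + 53 = 77 = 7 × 11, composite.

m = 3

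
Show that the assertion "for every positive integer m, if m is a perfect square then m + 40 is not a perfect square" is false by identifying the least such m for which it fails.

m = 1: 1 + 40 = 41, not a perfect square.
m = 4: 4 + 40 = 44, not a perfect square.
m = 9: 9 = 3² and 9 + 40 = 49 = 7².

m = 9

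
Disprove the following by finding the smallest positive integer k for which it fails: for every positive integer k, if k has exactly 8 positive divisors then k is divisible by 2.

Check each positive integer k in order until k has exactly 8 positive divisors but k is not divisible by 2.
For k = 24, 30, 40, 42, …, 88, 102, 104 the conclusion holds.
k = 105: τ(105) = 8; 105 mod 2 = 1.
Thus k = 105 disproves the claim, and no smaller k works.

k = 105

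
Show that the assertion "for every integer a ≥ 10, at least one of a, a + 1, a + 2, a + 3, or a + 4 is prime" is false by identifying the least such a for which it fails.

We need the least integer a ≥ 10 for which a, a + 1, a + 2, a + 3, a + 4 are all composite.
The first 14 eligible values, up to a = 23, all satisfy the conclusion.
a = 24: 24 = 2 × 12; 25 = 5 × 5; 26 = 2 × 13; 27 = 3 × 9; 28 = 2 × 14 — all composite.
So a = 24 is the smallest counterexample.

a = 24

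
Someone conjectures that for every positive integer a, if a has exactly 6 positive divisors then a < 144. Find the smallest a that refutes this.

For a = 12, 18, 20, 28, …, 116, 117, 124 the conclusion holds.
a = 147: τ(147) = 6; 147 ≥ 144.

a = 147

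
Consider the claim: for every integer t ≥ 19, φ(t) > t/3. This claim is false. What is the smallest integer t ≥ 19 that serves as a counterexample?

The first 5 eligible values, up to t = 23, all satisfy the conclusion.
t = 24: φ(24) = 8 and 24/3 = 8, so φ(24) ≤ 24/3.
Hence t = 24 is a counterexample.

t = 24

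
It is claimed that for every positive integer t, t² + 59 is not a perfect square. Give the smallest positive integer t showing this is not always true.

A counterexample is any positive integer t such that t² + 59 is a perfect square; we check each in order.
The first 28 eligible values, up to t = 28, all satisfy the conclusion.
t = 29: 29² + 59 = 900 = 30², a perfect square.

t = 29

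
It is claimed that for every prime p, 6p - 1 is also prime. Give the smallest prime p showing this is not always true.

p = 11

The first 4 eligible values, up to p = 7, all satisfy the conclusion.
p = 11: 6p - 1 = 65 = 5 × 13, not prime.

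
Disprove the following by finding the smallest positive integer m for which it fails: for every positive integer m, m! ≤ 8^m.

m = 20

Check each positive integer m in order until m! > 8^m.
For m = 1, 2, 3, 4, …, 17, 18, 19 the conclusion holds.
m = 20: m! = 2432902008176640000 and 8^m = 1152921504606846976, so 2432902008176640000 > 1152921504606846976.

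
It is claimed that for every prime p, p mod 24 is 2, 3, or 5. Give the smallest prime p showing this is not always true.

Check each prime p in order until the claim fails.
For p = 2, 3, 5 the conclusion holds.
p = 7: 7 mod 24 = 7 — not in {2, 3, 5}.

p = 7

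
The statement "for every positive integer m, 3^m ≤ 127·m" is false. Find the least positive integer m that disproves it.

m = 1: 3^m = 3 and 127·m = 127, so 3 ≤ 127.
m = 2: 3^m = 9 and 127·m = 254, so 9 ≤ 254.
m = 3: 3^m = 27 and 127·m = 381, so 27 ≤ 381.
m = 4: 3^m = 81 and 127·m = 508, so 81 ≤ 508.
m = 5: 3^m = 243 and 127·m = 635, so 243 ≤ 635.
m = 6: 3^m = 729 and 127·m = 762, so 729 ≤ 762.
m = 7: 3^m = 2187 and 127·m = 889, so 2187 > 889.
So m = 7 is the smallest counterexample.

m = 7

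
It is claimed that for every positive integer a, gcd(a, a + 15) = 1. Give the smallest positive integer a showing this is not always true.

a = 3

We need the least positive integer a for which gcd(a, a + 15) > 1.
For a = 1, 2 the conclusion holds.
a = 3: gcd(3, 18) = 3.
So a = 3 is the smallest counterexample.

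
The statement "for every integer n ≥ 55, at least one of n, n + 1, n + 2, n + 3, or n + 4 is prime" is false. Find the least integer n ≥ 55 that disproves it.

For n = 55, 56, 57, 58, 59, 60, 61 the conclusion holds.
n = 62: 62 = 2 × 31; 63 = 3 × 21; 64 = 2 × 32; 65 = 5 × 13; 66 = 2 × 33 — all composite.
Hence n = 62 is a counterexample.

n = 62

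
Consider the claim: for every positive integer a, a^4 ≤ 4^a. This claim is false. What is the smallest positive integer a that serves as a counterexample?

a = 1: a^4 = 1 and 4^a = 4, so 1 ≤ 4.
a = 2: a^4 = 16 and 4^a = 16, so 16 ≤ 16.
a = 3: a^4 = 81 and 4^a = 64, so 81 > 64.
So a = 3 is the smallest counterexample.

a = 3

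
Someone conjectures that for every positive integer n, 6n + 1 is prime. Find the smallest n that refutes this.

n = 4

A counterexample is any positive integer n such that 6n + 1 is not prime; we check each in order.
For n = 1, 2, 3 the conclusion holds.
n = 4: 6n + 1 = 25 = 5 × 5, composite.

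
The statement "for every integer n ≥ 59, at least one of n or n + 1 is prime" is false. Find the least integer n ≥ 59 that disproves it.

n = 62

We need the least integer n ≥ 59 for which n, n + 1 are both composite.
n = 59: 59 is prime.
n = 60: 61 is prime.
n = 61: 61 is prime.
n = 62: 62 = 2 × 31; 63 = 3 × 21 — both composite.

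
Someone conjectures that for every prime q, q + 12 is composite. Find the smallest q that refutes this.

q = 5

Check each prime q in order until q + 12 is prime.
For q = 2, 3 the conclusion holds.
q = 5: q + 12 = 17, prime — not composite.
So q = 5 is the smallest counterexample.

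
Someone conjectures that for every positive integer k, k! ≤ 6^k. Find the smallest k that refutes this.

For k = 1, 2, 3, 4, …, 11, 12, 13 the conclusion holds.
k = 14: k! = 87178291200 and 6^k = 78364164096, so 87178291200 > 78364164096.

k = 14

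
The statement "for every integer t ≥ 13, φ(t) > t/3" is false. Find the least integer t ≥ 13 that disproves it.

We need the least integer t ≥ 13 for which the claim fails.
For t = 13, 14, 15, 16, 17 the conclusion holds.
t = 18: φ(18) = 6 and 18/3 = 6, so φ(18) ≤ 18/3.
Hence t = 18 is a counterexample.

t = 18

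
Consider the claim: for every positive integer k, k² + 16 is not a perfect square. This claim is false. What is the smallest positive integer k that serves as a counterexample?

For k = 1, 2 the conclusion holds.
k = 3: 3² + 16 = 25 = 5², a perfect square.
So k = 3 is the smallest counterexample.

k = 3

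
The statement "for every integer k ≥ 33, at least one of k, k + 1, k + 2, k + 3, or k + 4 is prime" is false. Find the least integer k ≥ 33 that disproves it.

Check each integer k ≥ 33 in order until k, k + 1, k + 2, k + 3, k + 4 are all composite.
For k = 33, 34, 35, 36, …, 45, 46, 47 the conclusion holds.
k = 48: 48 = 2 × 24; 49 = 7 × 7; 50 = 2 × 25; 51 = 3 × 17; 52 = 2 × 26 — all composite.
So k = 48 is the smallest counterexample.

k = 48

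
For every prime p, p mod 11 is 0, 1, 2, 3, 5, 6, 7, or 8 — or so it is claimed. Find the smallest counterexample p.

We need the least prime p for which the claim fails.
For p = 2, 3, 5, 7, 11, 13, 17, 19, 23, 29 the conclusion holds.
p = 31: 31 mod 11 = 9 — not in {0, 1, 2, 3, 5, 6, 7, 8}.
Thus p = 31 disproves the claim, and no smaller p works.

p = 31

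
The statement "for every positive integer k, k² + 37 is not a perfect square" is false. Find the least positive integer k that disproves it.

A counterexample is any positive integer k such that k² + 37 is a perfect square; we check each in order.
The first 17 eligible values, up to k = 17, all satisfy the conclusion.
k = 18: 18² + 37 = 361 = 19², a perfect square.

k = 18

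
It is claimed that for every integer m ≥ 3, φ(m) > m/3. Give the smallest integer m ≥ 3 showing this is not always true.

A counterexample is any integer m ≥ 3 such that the claim fails; we check each in order.
m = 3: φ(3) = 2 and 3/3 = 1, so φ(3) > 3/3.
m = 4: φ(4) = 2 and 4/3 = 4/3, so φ(4) > 4/3.
m = 5: φ(5) = 4 and 5/3 = 5/3, so φ(5) > 5/3.
m = 6: φ(6) = 2 and 6/3 = 2, so φ(6) ≤ 6/3.

m = 6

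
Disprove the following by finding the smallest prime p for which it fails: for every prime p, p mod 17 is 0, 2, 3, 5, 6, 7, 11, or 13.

p = 29

The first 9 eligible values, up to p = 23, all satisfy the conclusion.
p = 29: 29 mod 17 = 12 — not in {0, 2, 3, 5, 6, 7, 11, 13}.
Hence p = 29 is a counterexample.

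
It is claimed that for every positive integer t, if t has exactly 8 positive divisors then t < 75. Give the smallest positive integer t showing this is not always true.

Check each positive integer t in order until t has exactly 8 positive divisors but the claim fails.
t = 24: τ(24) = 8; 24 < 75.
t = 30: τ(30) = 8; 30 < 75.
t = 40: τ(40) = 8; 40 < 75.
t = 42: τ(42) = 8; 42 < 75.
t = 54: τ(54) = 8; 54 < 75.
t = 56: τ(56) = 8; 56 < 75.
t = 66: τ(66) = 8; 66 < 75.
t = 70: τ(70) = 8; 70 < 75.
t = 78: τ(78) = 8; 78 ≥ 75.

t = 78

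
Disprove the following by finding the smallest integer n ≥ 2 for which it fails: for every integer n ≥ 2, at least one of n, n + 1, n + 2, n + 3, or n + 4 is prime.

n = 24

A counterexample is any integer n ≥ 2 such that n, n + 1, n + 2, n + 3, n + 4 are all composite; we check each in order.
The first 22 eligible values, up to n = 23, all satisfy the conclusion.
n = 24: 24 = 2 × 12; 25 = 5 × 5; 26 = 2 × 13; 27 = 3 × 9; 28 = 2 × 14 — all composite.
Thus n = 24 disproves the claim, and no smaller n works.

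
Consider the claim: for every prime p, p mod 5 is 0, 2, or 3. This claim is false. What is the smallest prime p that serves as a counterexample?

p = 11

A counterexample is any prime p such that the claim fails; we check each in order.
For p = 2, 3, 5, 7 the conclusion holds.
p = 11: 11 mod 5 = 1 — not in {0, 2, 3}.
So p = 11 is the smallest counterexample.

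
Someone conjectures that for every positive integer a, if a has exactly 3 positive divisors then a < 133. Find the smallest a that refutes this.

We need the least positive integer a for which a has exactly 3 positive divisors but the claim fails.
a = 4: τ(4) = 3; 4 < 133.
a = 9: τ(9) = 3; 9 < 133.
a = 25: τ(25) = 3; 25 < 133.
a = 49: τ(49) = 3; 49 < 133.
a = 121: τ(121) = 3; 121 < 133.
a = 169: τ(169) = 3; 169 ≥ 133.

a = 169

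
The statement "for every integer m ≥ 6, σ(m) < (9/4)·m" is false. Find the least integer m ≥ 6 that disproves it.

We need the least integer m ≥ 6 for which the claim fails.
For m = 6, 7, 8, 9, 10, 11 the conclusion holds.
m = 12: σ(12) = 28; 28 ≥ 27.
So m = 12 is the smallest counterexample.

m = 12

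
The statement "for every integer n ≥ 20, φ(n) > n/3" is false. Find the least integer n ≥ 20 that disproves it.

n = 24

Check each integer n ≥ 20 in order until the claim fails.
n = 20: φ(20) = 8 and 20/3 = 20/3, so φ(20) > 20/3.
n = 21: φ(21) = 12 and 21/3 = 7, so φ(21) > 21/3.
n = 22: φ(22) = 10 and 22/3 = 22/3, so φ(22) > 22/3.
n = 23: φ(23) = 22 and 23/3 = 23/3, so φ(23) > 23/3.
n = 24: φ(24) = 8 and 24/3 = 8, so φ(24) ≤ 24/3.
So n = 24 is the smallest counterexample.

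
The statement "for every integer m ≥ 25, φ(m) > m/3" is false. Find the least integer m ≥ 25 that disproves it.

m = 30

A counterexample is any integer m ≥ 25 such that the claim fails; we check each in order.
m = 25: φ(25) = 20 and 25/3 = 25/3, so φ(25) > 25/3.
m = 26: φ(26) = 12 and 26/3 = 26/3, so φ(26) > 26/3.
m = 27: φ(27) = 18 and 27/3 = 9, so φ(27) > 27/3.
m = 28: φ(28) = 12 and 28/3 = 28/3, so φ(28) > 28/3.
m = 29: φ(29) = 28 and 29/3 = 29/3, so φ(29) > 29/3.
m = 30: φ(30) = 8 and 30/3 = 10, so φ(30) ≤ 30/3.
Thus m = 30 disproves the claim, and no smaller m works.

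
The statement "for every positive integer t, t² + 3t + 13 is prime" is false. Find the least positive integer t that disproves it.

t = 9

A counterexample is any positive integer t such that t² + 3t + 13 is not prime; we check each in order.
The first 8 eligible values, up to t = 8, all satisfy the conclusion.
t = 9: t² + 3t + 13 = 121 = 11 × 11, composite.
Thus t = 9 disproves the claim, and no smaller t works.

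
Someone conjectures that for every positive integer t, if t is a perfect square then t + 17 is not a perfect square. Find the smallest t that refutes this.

t = 64

We need the least positive integer t for which t is a perfect square but t + 17 is a perfect square.
The first 7 eligible values, up to t = 49, all satisfy the conclusion.
t = 64: 64 = 8² and 64 + 17 = 81 = 9².
Hence t = 64 is a counterexample.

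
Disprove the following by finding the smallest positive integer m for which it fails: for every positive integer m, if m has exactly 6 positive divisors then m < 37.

We need the least positive integer m for which m has exactly 6 positive divisors but the claim fails.
For m = 12, 18, 20, 28, 32 the conclusion holds.
m = 44: τ(44) = 6; 44 ≥ 37.

m = 44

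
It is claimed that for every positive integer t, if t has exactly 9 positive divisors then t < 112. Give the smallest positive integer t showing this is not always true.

We need the least positive integer t for which t has exactly 9 positive divisors but the claim fails.
For t = 36, 100 the conclusion holds.
t = 196: τ(196) = 9; 196 ≥ 112.
Hence t = 196 is a counterexample.

t = 196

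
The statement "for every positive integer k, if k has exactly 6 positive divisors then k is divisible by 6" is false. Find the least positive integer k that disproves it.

k = 20

k = 12: τ(12) = 6; 12 mod 6 = 0.
k = 18: τ(18) = 6; 18 mod 6 = 0.
k = 20: τ(20) = 6; 20 mod 6 = 2.
Hence k = 20 is a counterexample.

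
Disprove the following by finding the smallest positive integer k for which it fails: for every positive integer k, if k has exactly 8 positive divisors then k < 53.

k = 54

k = 24: τ(24) = 8; 24 < 53.
k = 30: τ(30) = 8; 30 < 53.
k = 40: τ(40) = 8; 40 < 53.
k = 42: τ(42) = 8; 42 < 53.
k = 54: τ(54) = 8; 54 ≥ 53.
So k = 54 is the smallest counterexample.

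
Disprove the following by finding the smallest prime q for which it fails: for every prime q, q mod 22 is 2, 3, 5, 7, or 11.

Check each prime q in order until the claim fails.
q = 2: 2 mod 22 = 2.
q = 3: 3 mod 22 = 3.
q = 5: 5 mod 22 = 5.
q = 7: 7 mod 22 = 7.
q = 11: 11 mod 22 = 11.
q = 13: 13 mod 22 = 13 — not in {2, 3, 5, 7, 11}.

q = 13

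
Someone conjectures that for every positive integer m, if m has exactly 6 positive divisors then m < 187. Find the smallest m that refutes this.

m = 188

For m = 12, 18, 20, 28, …, 171, 172, 175 the conclusion holds.
m = 188: τ(188) = 6; 188 ≥ 187.
Hence m = 188 is a counterexample.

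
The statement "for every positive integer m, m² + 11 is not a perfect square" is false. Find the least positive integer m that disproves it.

We need the least positive integer m for which m² + 11 is a perfect square.
The first 4 eligible values, up to m = 4, all satisfy the conclusion.
m = 5: 5² + 11 = 36 = 6², a perfect square.

m = 5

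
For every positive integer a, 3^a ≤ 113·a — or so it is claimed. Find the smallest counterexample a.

For a = 1, 2, 3, 4, 5 the conclusion holds.
a = 6: 3^a = 729 and 113·a = 678, so 729 > 678.

a = 6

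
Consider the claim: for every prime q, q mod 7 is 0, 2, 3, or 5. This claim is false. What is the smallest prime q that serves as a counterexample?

q = 11

For q = 2, 3, 5, 7 the conclusion holds.
q = 11: 11 mod 7 = 4 — not in {0, 2, 3, 5}.
Hence q = 11 is a counterexample.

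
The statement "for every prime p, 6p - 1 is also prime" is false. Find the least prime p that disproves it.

p = 11

We need the least prime p for which 6p - 1 is not prime.
For p = 2, 3, 5, 7 the conclusion holds.
p = 11: 6p - 1 = 65 = 5 × 13, not prime.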